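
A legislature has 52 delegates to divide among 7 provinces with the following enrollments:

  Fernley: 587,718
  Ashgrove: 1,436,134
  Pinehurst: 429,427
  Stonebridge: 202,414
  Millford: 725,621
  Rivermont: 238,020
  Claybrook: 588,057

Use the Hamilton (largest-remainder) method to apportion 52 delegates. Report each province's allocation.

Fernley 7, Ashgrove 18, Pinehurst 5, Stonebridge 3, Millford 9, Rivermont 3, Claybrook 7

Total 4207391; standard divisor 4207391/52 ≈ 80911.365.
Standard quotas: Fernley 7.2637, Ashgrove 17.7495, Pinehurst 5.3074, Stonebridge 2.5017, Millford 8.9681, Rivermont 2.9417, Claybrook 7.2679.
Lower quotas: Fernley 7, Ashgrove 17, Pinehurst 5, Stonebridge 2, Millford 8, Rivermont 2, Claybrook 7 (sum 48, leaving 4 seats).
Remainders in descending order: Millford 0.9681, Rivermont 0.9417, Ashgrove 0.7495, Stonebridge 0.5017, Pinehurst 0.3074, Claybrook 0.2679, Fernley 0.2637.
Largest remainders: Millford, Rivermont, Ashgrove, Stonebridge receive the extra seats.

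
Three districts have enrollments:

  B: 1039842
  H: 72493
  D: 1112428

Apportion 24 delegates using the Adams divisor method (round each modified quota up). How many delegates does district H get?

Standard divisor 2224763/24 ≈ 92698.458; standard quotas: B 11.217, H 0.782, D 12.001.
Rounding up gives 12, 1, 13 = 26 seats, so the divisor must be adjusted.
With modified divisor 97800: modified quotas B 10.632, H 0.741, D 11.375.
Rounding up: B 11, H 1, D 12 (total 24).
H receives 1.

1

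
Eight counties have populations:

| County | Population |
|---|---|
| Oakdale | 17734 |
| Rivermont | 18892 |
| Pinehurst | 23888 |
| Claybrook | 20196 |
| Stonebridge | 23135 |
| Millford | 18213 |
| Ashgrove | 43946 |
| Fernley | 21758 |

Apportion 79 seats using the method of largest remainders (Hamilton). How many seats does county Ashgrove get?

18

Total 187762; standard divisor 187762/79 ≈ 2376.734.
Standard quotas: Oakdale 7.4615, Rivermont 7.9487, Pinehurst 10.0508, Claybrook 8.4974, Stonebridge 9.7339, Millford 7.6630, Ashgrove 18.4901, Fernley 9.1546.
Lower quotas: Oakdale 7, Rivermont 7, Pinehurst 10, Claybrook 8, Stonebridge 9, Millford 7, Ashgrove 18, Fernley 9 (sum 75, leaving 4 seats).
Remainders in descending order: Rivermont 0.9487, Stonebridge 0.7339, Millford 0.6630, Claybrook 0.4974, Ashgrove 0.4901, Oakdale 0.4615, Fernley 0.1546, Pinehurst 0.0508.
The surplus seats go to Rivermont, Stonebridge, Millford, Claybrook.
Ashgrove receives 18.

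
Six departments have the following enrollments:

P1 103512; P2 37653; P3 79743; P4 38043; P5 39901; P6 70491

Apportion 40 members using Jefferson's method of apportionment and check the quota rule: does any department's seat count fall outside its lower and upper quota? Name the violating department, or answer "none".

none

Standard quotas: P1 11.210, P2 4.078, P3 8.636, P4 4.120, P5 4.321, P6 7.634.
Jefferson allocation: P1 11, P2 4, P3 9, P4 4, P5 4, P6 8.
Every allocation lies between the lower and upper quota.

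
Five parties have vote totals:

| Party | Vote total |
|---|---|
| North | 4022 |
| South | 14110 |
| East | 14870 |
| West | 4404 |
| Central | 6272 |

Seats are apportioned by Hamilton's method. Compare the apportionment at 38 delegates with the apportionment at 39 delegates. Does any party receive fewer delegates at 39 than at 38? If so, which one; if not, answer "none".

North

At 38 seats: North 4, South 12, East 13, West 4, Central 5.
At 39 seats: North 3, South 13, East 13, West 4, Central 6.
North drops from 4 to 3.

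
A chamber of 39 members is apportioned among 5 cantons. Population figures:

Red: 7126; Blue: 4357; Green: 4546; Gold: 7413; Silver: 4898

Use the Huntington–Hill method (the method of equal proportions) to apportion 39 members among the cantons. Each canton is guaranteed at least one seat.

With divisor 729: modified quotas Red 9.775, Blue 5.977, Green 6.236, Gold 10.169, Silver 6.719.
Geometric-mean thresholds: Red √(9·10)=9.487, Blue √(5·6)=5.477, Green √(6·7)=6.481, Gold √(10·11)=10.488, Silver √(6·7)=6.481.
Each quota rounded against its threshold gives Red 10, Blue 6, Green 6, Gold 10, Silver 7 (total 39).

Red: 10, Blue: 6, Green: 6, Gold: 10, Silver: 7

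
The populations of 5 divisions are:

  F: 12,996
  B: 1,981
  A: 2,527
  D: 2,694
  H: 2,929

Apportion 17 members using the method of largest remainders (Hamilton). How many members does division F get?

Total 23127; standard divisor 23127/17 ≈ 1360.412.
Standard quotas: F 9.5530, B 1.4562, A 1.8575, D 1.9803, H 2.1530.
Lower quotas: F 9, B 1, A 1, D 1, H 2 (sum 14, leaving 3 seats).
Remainders in descending order: D 0.9803, A 0.8575, F 0.5530, B 0.4562, H 0.1530.
Largest remainders: D, A, F receive the extra seats.
F receives 10.

10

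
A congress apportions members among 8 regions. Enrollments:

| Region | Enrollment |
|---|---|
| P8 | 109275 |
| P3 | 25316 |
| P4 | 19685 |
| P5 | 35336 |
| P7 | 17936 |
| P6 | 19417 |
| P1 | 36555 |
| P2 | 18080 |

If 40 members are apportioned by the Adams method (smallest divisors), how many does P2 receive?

3

Standard divisor 281600/40 ≈ 7040; standard quotas: P8 15.522, P3 3.596, P4 2.796, P5 5.019, P7 2.548, P6 2.758, P1 5.192, P2 2.568.
Rounding up gives 16, 4, 3, 6, 3, 3, 6, 3 = 44 seats, so the divisor must be adjusted.
With modified divisor 8100: modified quotas P8 13.491, P3 3.125, P4 2.430, P5 4.362, P7 2.214, P6 2.397, P1 4.513, P2 2.232.
Rounding up: P8 14, P3 4, P4 3, P5 5, P7 3, P6 3, P1 5, P2 3 (total 40).
P2 receives 3.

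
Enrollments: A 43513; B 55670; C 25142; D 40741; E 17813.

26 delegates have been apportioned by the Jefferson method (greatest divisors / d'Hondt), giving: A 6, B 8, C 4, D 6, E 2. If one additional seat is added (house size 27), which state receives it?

A

Priority for the next seat is population ÷ (current seats + 1).
Priorities: A 6216.143, B 6185.556, C 5028.400, D 5820.143, E 5937.667.
Highest priority: A.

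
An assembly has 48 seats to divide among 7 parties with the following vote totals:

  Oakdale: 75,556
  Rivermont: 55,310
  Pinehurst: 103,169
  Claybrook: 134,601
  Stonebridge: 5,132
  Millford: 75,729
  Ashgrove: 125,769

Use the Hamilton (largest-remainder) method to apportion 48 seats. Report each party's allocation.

Oakdale=6; Rivermont=5; Pinehurst=9; Claybrook=11; Stonebridge=0; Millford=6; Ashgrove=11

Total 575266; standard divisor 575266/48 ≈ 11984.708.
Standard quotas: Oakdale 6.3044, Rivermont 4.6150, Pinehurst 8.6084, Claybrook 11.2311, Stonebridge 0.4282, Millford 6.3188, Ashgrove 10.4941.
Lower quotas: Oakdale 6, Rivermont 4, Pinehurst 8, Claybrook 11, Stonebridge 0, Millford 6, Ashgrove 10 (sum 45, leaving 3 seats).
Remainders in descending order: Rivermont 0.6150, Pinehurst 0.6084, Ashgrove 0.4941, Stonebridge 0.4282, Millford 0.3188, Oakdale 0.3044, Claybrook 0.2311.
The surplus seats go to Rivermont, Pinehurst, Ashgrove.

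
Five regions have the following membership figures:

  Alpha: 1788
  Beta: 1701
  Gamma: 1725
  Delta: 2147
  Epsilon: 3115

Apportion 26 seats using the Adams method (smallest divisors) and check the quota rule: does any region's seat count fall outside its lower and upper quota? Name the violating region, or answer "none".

Standard quotas: Alpha 4.438, Beta 4.222, Gamma 4.281, Delta 5.329, Epsilon 7.731.
Adams allocation: Alpha 5, Beta 4, Gamma 4, Delta 5, Epsilon 8.
Every allocation lies between the lower and upper quota.

none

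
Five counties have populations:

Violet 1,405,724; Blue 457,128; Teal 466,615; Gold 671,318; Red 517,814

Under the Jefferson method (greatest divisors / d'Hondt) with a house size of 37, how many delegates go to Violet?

15

Standard divisor 3518599/37 ≈ 95097.27; standard quotas: Violet 14.782, Blue 4.807, Teal 4.907, Gold 7.059, Red 5.445.
Rounding down gives 14, 4, 4, 7, 5 = 34 seats, so the divisor must be adjusted.
With modified divisor 89600: modified quotas Violet 15.689, Blue 5.102, Teal 5.208, Gold 7.492, Red 5.779.
Rounding down: Violet 15, Blue 5, Teal 5, Gold 7, Red 5 (total 37).
Violet receives 15.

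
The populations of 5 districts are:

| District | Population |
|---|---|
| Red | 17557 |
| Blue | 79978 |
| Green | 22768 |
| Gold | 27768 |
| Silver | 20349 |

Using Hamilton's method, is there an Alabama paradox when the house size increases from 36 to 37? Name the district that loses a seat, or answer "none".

none

At 36 seats: Red 4, Blue 17, Green 5, Gold 6, Silver 4.
At 37 seats: Red 4, Blue 18, Green 5, Gold 6, Silver 4.
No district's allocation decreased.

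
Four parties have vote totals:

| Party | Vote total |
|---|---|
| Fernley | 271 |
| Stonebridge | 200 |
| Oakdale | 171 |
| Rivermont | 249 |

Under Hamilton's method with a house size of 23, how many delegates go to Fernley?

7

The standard divisor is 891/23 ≈ 38.739.
Standard quotas: Fernley 6.996, Stonebridge 5.163, Oakdale 4.414, Rivermont 6.428.
Lower quotas: Fernley 6, Stonebridge 5, Oakdale 4, Rivermont 6 (sum 21, leaving 2 seats).
Remainders in descending order: Fernley 0.996, Rivermont 0.428, Oakdale 0.414, Stonebridge 0.163.
Largest remainders: Fernley, Rivermont receive the extra seats.
Fernley receives 7.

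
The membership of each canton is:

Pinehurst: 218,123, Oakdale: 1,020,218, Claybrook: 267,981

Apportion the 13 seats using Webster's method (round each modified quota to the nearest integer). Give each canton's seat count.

Pinehurst 2, Oakdale 9, Claybrook 2

Standard divisor 1506322/13 ≈ 115870.923; standard quotas: Pinehurst 1.882, Oakdale 8.805, Claybrook 2.313.
Rounding to the nearest integer gives Pinehurst 2, Oakdale 9, Claybrook 2 — total 13, matching the house size, so no adjustment is needed.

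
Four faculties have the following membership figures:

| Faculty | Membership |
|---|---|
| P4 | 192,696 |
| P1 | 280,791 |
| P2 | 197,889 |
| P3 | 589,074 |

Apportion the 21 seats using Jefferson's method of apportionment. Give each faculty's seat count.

P4: 3; P1: 5; P2: 3; P3: 10

Standard divisor 1260450/21 ≈ 60021.429; standard quotas: P4 3.210, P1 4.678, P2 3.297, P3 9.814.
Rounding down gives 3, 4, 3, 9 = 19 seats, so the divisor must be adjusted.
With modified divisor 54900: modified quotas P4 3.510, P1 5.115, P2 3.605, P3 10.730.
Rounding down: P4 3, P1 5, P2 3, P3 10 (total 21).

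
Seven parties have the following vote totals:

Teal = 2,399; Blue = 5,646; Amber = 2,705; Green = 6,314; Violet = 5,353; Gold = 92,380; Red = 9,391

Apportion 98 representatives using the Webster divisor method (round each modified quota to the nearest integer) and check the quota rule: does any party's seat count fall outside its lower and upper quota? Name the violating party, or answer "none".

Gold

Standard quotas: Teal 1.893, Blue 4.455, Amber 2.135, Green 4.983, Violet 4.224, Gold 72.899, Red 7.411.
Webster allocation: Teal 2, Blue 4, Amber 2, Green 5, Violet 4, Gold 74, Red 7.
Gold has quota 72.899 (lower 72, upper 73) but receives 74 — outside the quota interval.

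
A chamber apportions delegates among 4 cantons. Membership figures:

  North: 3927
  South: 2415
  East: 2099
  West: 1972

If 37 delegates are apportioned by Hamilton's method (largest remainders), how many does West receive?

7

Total 10413; standard divisor 10413/37 ≈ 281.432.
Standard quotas: North 13.954, South 8.581, East 7.458, West 7.007.
Lower quotas: North 13, South 8, East 7, West 7 (sum 35, leaving 2 seats).
Remainders in descending order: North 0.954, South 0.581, East 0.458, West 0.007.
The surplus seats go to North, South.
West receives 7.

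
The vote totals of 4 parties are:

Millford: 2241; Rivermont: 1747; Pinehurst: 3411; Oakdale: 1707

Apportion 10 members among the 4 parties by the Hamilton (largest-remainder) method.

The standard divisor is 9106/10 ≈ 910.6.
Standard quotas: Millford 2.461, Rivermont 1.919, Pinehurst 3.746, Oakdale 1.875.
Lower quotas: Millford 2, Rivermont 1, Pinehurst 3, Oakdale 1 (sum 7, leaving 3 seats).
Remainders in descending order: Rivermont 0.919, Oakdale 0.875, Pinehurst 0.746, Millford 0.461.
The surplus seats go to Rivermont, Oakdale, Pinehurst.

Millford 2, Rivermont 2, Pinehurst 4, Oakdale 2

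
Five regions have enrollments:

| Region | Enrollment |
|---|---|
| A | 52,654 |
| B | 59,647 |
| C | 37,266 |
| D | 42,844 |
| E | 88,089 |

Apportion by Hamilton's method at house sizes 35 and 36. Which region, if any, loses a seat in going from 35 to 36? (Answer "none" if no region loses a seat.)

At 35 seats: A 7, B 7, C 5, D 5, E 11.
At 36 seats: A 7, B 8, C 5, D 5, E 11.
No region's allocation decreased.

none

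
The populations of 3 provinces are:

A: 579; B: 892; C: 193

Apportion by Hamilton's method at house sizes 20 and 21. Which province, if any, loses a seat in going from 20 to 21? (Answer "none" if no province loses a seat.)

At 20 seats: A 7, B 11, C 2.
At 21 seats: A 7, B 11, C 3.
No province's allocation decreased.

none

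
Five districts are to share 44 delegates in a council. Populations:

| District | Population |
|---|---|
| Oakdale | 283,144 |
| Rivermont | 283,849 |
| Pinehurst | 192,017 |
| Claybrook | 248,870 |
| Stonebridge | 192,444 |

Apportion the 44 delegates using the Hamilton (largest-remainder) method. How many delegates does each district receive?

Oakdale=10, Rivermont=11, Pinehurst=7, Claybrook=9, Stonebridge=7

Total 1200324; standard divisor 1200324/44 ≈ 27280.091.
Standard quotas: Oakdale 10.3791, Rivermont 10.4050, Pinehurst 7.0387, Claybrook 9.1228, Stonebridge 7.0544.
Lower quotas: Oakdale 10, Rivermont 10, Pinehurst 7, Claybrook 9, Stonebridge 7 (sum 43, leaving 1 seat).
Remainders in descending order: Rivermont 0.4050, Oakdale 0.3791, Claybrook 0.1228, Stonebridge 0.0544, Pinehurst 0.0387.
Largest remainder: Rivermont receives the extra seat.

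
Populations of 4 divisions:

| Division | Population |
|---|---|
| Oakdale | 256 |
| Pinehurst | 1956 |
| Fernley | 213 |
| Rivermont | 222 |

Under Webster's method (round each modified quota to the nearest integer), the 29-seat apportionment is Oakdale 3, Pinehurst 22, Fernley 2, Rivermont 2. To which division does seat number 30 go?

Priority for the next seat is population ÷ (current seats + 0.5).
Priorities: Oakdale 73.143, Pinehurst 86.933, Fernley 85.200, Rivermont 88.800.
Highest priority: Rivermont.

Rivermont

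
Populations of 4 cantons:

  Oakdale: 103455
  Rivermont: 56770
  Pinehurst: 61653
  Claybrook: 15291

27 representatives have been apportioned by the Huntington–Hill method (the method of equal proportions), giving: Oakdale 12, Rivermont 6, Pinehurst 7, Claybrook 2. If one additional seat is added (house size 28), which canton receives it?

Priority for the next seat is population ÷ (√(s·(s+1))).
Priorities: Oakdale 8283.029, Rivermont 8759.801, Pinehurst 8238.729, Claybrook 6242.525.
Highest priority: Rivermont.

Rivermont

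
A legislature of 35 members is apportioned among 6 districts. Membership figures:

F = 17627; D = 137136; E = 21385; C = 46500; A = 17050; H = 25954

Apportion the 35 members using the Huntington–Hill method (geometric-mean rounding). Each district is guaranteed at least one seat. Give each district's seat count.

With divisor 7454: modified quotas F 2.365, D 18.398, E 2.869, C 6.238, A 2.287, H 3.482.
Geometric-mean thresholds: F √(2·3)=2.449, D √(18·19)=18.493, E √(2·3)=2.449, C √(6·7)=6.481, A √(2·3)=2.449, H √(3·4)=3.464.
Each quota rounded against its threshold gives F 2, D 18, E 3, C 6, A 2, H 4 (total 35).

F: 2, D: 18, E: 3, C: 6, A: 2, H: 4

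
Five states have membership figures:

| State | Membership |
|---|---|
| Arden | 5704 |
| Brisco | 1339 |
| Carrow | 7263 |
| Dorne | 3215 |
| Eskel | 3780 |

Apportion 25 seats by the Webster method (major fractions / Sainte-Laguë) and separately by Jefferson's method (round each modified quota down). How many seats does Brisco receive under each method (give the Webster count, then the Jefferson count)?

2 and 1

Webster: Arden 7, Brisco 2, Carrow 8, Dorne 4, Eskel 4.
Jefferson: Arden 7, Brisco 1, Carrow 9, Dorne 4, Eskel 4.
Brisco gets 2 under Webster and 1 under Jefferson.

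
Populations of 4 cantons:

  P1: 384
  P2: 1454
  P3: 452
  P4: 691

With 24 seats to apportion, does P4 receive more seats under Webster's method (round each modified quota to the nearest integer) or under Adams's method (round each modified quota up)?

Webster: P1 3, P2 12, P3 4, P4 5.
Adams: P1 3, P2 11, P3 4, P4 6.
P4 gets 5 under Webster and 6 under Adams.

Adams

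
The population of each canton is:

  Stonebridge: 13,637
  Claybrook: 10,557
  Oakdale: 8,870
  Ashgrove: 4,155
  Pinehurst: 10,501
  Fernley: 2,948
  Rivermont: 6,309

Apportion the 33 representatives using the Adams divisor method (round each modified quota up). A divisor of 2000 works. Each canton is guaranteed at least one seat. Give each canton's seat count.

With modified divisor 2000: modified quotas Stonebridge 6.819, Claybrook 5.279, Oakdale 4.435, Ashgrove 2.078, Pinehurst 5.250, Fernley 1.474, Rivermont 3.155.
Rounding up: Stonebridge 7, Claybrook 6, Oakdale 5, Ashgrove 3, Pinehurst 6, Fernley 2, Rivermont 4 (total 33).

Stonebridge=7; Claybrook=6; Oakdale=5; Ashgrove=3; Pinehurst=6; Fernley=2; Rivermont=4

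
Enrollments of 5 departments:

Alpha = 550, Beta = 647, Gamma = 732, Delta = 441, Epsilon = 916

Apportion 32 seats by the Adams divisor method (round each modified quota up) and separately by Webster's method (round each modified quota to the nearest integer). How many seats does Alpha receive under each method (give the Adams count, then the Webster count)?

5 and 6

Adams: Alpha 5, Beta 6, Gamma 7, Delta 5, Epsilon 9.
Webster: Alpha 6, Beta 6, Gamma 7, Delta 4, Epsilon 9.
Alpha gets 5 under Adams and 6 under Webster.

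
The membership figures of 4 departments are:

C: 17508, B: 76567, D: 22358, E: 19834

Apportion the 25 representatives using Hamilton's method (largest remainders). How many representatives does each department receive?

C 3; B 14; D 4; E 4

The standard divisor is 136267/25 ≈ 5450.68.
Standard quotas: C 3.2121, B 14.0472, D 4.1019, E 3.6388.
Lower quotas: C 3, B 14, D 4, E 3 (sum 24, leaving 1 seat).
Remainders in descending order: E 0.6388, C 0.2121, D 0.1019, B 0.0472.
The surplus seat goes to E.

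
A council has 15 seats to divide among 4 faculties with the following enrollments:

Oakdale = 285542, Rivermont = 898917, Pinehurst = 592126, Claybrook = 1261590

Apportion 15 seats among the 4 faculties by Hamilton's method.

Oakdale 1, Rivermont 5, Pinehurst 3, Claybrook 6

The standard divisor is 3038175/15 = 202545.
Standard quotas: Oakdale 1.4098, Rivermont 4.4381, Pinehurst 2.9234, Claybrook 6.2287.
Lower quotas: Oakdale 1, Rivermont 4, Pinehurst 2, Claybrook 6 (sum 13, leaving 2 seats).
Remainders in descending order: Pinehurst 0.9234, Rivermont 0.4381, Oakdale 0.4098, Claybrook 0.2287.
The surplus seats go to Pinehurst, Rivermont.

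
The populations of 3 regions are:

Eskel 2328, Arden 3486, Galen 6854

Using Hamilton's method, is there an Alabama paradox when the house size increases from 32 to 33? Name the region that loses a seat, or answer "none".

none

At 32 seats: Eskel 6, Arden 9, Galen 17.
At 33 seats: Eskel 6, Arden 9, Galen 18.
No region's allocation decreased.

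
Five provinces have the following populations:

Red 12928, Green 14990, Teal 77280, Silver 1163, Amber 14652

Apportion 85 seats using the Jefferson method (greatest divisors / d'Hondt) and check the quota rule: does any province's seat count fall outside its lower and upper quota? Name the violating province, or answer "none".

Standard quotas: Red 9.081, Green 10.529, Teal 54.282, Silver 0.817, Amber 10.292.
Jefferson allocation: Red 9, Green 10, Teal 56, Silver 0, Amber 10.
Teal has quota 54.282 (lower 54, upper 55) but receives 56 — outside the quota interval.

Teal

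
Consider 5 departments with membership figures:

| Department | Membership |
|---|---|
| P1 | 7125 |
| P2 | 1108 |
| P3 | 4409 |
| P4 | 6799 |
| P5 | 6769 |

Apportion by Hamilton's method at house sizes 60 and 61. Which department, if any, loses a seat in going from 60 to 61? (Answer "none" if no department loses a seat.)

At 60 seats: P1 16, P2 3, P3 10, P4 16, P5 15.
At 61 seats: P1 17, P2 2, P3 10, P4 16, P5 16.
P2 drops from 3 to 2.

P2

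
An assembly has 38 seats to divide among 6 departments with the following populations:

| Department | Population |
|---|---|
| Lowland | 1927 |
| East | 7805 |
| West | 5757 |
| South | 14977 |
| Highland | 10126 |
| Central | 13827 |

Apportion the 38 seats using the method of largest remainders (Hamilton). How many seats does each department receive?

Standard divisor: 54419 ÷ 38 ≈ 1432.079.
Standard quotas: Lowland 1.3456, East 5.4501, West 4.0200, South 10.4582, Highland 7.0708, Central 9.6552.
Lower quotas: Lowland 1, East 5, West 4, South 10, Highland 7, Central 9 (sum 36, leaving 2 seats).
Remainders in descending order: Central 0.6552, South 0.4582, East 0.4501, Lowland 0.3456, Highland 0.0708, West 0.0200.
Largest remainders: Central, South receive the extra seats.

Lowland: 1, East: 5, West: 4, South: 11, Highland: 7, Central: 10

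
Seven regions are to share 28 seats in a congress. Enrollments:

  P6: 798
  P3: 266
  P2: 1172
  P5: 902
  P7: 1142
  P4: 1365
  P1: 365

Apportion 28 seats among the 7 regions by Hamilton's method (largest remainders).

Standard divisor: 6010 ÷ 28 ≈ 214.643.
Standard quotas: P6 3.718, P3 1.239, P2 5.460, P5 4.202, P7 5.320, P4 6.359, P1 1.700.
Lower quotas: P6 3, P3 1, P2 5, P5 4, P7 5, P4 6, P1 1 (sum 25, leaving 3 seats).
Remainders in descending order: P6 0.718, P1 0.700, P2 0.460, P4 0.359, P7 0.320, P3 0.239, P5 0.202.
The surplus seats go to P6, P1, P2.

P6 4, P3 1, P2 6, P5 4, P7 5, P4 6, P1 2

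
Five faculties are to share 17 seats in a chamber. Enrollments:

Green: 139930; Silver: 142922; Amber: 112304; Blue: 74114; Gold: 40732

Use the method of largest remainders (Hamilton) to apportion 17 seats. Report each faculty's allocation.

Green 5, Silver 5, Amber 4, Blue 2, Gold 1

Total 510002; standard divisor 510002/17 ≈ 30000.118.
Standard quotas: Green 4.6643, Silver 4.7640, Amber 3.7435, Blue 2.4705, Gold 1.3577.
Lower quotas: Green 4, Silver 4, Amber 3, Blue 2, Gold 1 (sum 14, leaving 3 seats).
Remainders in descending order: Silver 0.7640, Amber 0.7435, Green 0.6643, Blue 0.4705, Gold 0.3577.
The surplus seats go to Silver, Amber, Green.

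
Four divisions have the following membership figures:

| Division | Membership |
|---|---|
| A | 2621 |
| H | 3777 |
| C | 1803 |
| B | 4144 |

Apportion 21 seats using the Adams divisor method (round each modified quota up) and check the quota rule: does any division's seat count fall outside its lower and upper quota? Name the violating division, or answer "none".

Standard quotas: A 4.459, H 6.425, C 3.067, B 7.049.
Adams allocation: A 5, H 6, C 3, B 7.
Every allocation lies between the lower and upper quota.

none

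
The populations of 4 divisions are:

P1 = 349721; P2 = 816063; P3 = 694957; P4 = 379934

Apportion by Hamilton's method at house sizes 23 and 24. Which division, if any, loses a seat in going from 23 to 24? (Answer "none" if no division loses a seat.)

none

At 23 seats: P1 4, P2 8, P3 7, P4 4.
At 24 seats: P1 4, P2 9, P3 7, P4 4.
No division's allocation decreased.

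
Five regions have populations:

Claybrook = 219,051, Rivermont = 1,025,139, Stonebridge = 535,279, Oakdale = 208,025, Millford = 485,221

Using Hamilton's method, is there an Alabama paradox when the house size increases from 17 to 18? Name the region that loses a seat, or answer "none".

none

At 17 seats: Claybrook 2, Rivermont 7, Stonebridge 4, Oakdale 1, Millford 3.
At 18 seats: Claybrook 2, Rivermont 7, Stonebridge 4, Oakdale 1, Millford 4.
No region's allocation decreased.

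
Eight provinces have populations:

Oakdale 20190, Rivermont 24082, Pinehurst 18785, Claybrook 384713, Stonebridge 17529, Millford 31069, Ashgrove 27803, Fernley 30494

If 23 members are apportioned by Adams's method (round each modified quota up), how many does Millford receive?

2

Standard divisor 554665/23 ≈ 24115.87; standard quotas: Oakdale 0.837, Rivermont 0.999, Pinehurst 0.779, Claybrook 15.953, Stonebridge 0.727, Millford 1.288, Ashgrove 1.153, Fernley 1.264.
Rounding up gives 1, 1, 1, 16, 1, 2, 2, 2 = 26 seats, so the divisor must be adjusted.
With modified divisor 28700: modified quotas Oakdale 0.703, Rivermont 0.839, Pinehurst 0.655, Claybrook 13.405, Stonebridge 0.611, Millford 1.083, Ashgrove 0.969, Fernley 1.063.
Rounding up: Oakdale 1, Rivermont 1, Pinehurst 1, Claybrook 14, Stonebridge 1, Millford 2, Ashgrove 1, Fernley 2 (total 23).
Millford receives 2.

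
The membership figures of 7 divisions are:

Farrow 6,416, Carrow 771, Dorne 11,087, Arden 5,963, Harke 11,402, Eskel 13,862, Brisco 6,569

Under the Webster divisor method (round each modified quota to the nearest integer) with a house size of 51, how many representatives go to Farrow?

6

Standard divisor 56070/51 ≈ 1099.412; standard quotas: Farrow 5.836, Carrow 0.701, Dorne 10.084, Arden 5.424, Harke 10.371, Eskel 12.609, Brisco 5.975.
Rounding to the nearest integer gives Farrow 6, Carrow 1, Dorne 10, Arden 5, Harke 10, Eskel 13, Brisco 6 — total 51, matching the house size, so no adjustment is needed.
Farrow receives 6.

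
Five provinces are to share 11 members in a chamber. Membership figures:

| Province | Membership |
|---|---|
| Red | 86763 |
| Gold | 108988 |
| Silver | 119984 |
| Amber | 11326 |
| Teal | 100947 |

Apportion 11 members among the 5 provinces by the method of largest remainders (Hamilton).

Red: 2, Gold: 3, Silver: 3, Amber: 0, Teal: 3

Standard divisor: 428008 ÷ 11 ≈ 38909.818.
Standard quotas: Red 2.2298, Gold 2.8010, Silver 3.0836, Amber 0.2911, Teal 2.5944.
Lower quotas: Red 2, Gold 2, Silver 3, Amber 0, Teal 2 (sum 9, leaving 2 seats).
Remainders in descending order: Gold 0.8010, Teal 0.5944, Amber 0.2911, Red 0.2298, Silver 0.0836.
The surplus seats go to Gold, Teal.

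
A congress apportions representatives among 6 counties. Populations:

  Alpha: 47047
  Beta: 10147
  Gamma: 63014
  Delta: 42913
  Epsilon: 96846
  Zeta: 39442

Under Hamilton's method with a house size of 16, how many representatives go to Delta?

The standard divisor is 299409/16 ≈ 18713.062.
Standard quotas: Alpha 2.5141, Beta 0.5422, Gamma 3.3674, Delta 2.2932, Epsilon 5.1753, Zeta 2.1077.
Lower quotas: Alpha 2, Beta 0, Gamma 3, Delta 2, Epsilon 5, Zeta 2 (sum 14, leaving 2 seats).
Remainders in descending order: Beta 0.5422, Alpha 0.5141, Gamma 0.3674, Delta 0.2932, Epsilon 0.1753, Zeta 0.1077.
Largest remainders: Beta, Alpha receive the extra seats.
Delta receives 2.

2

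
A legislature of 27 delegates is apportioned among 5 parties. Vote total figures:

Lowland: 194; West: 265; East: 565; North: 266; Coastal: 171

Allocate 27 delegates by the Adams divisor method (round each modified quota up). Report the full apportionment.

Lowland 4, West 5, East 10, North 5, Coastal 3

Standard divisor 1461/27 ≈ 54.111; standard quotas: Lowland 3.585, West 4.897, East 10.441, North 4.916, Coastal 3.160.
Rounding up gives 4, 5, 11, 5, 4 = 29 seats, so the divisor must be adjusted.
With modified divisor 60: modified quotas Lowland 3.233, West 4.417, East 9.417, North 4.433, Coastal 2.850.
Rounding up: Lowland 4, West 5, East 10, North 5, Coastal 3 (total 27).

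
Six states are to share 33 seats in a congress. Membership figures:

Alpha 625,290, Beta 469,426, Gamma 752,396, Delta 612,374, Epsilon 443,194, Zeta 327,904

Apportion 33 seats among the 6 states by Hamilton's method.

Alpha 6; Beta 5; Gamma 8; Delta 6; Epsilon 5; Zeta 3

Standard divisor: 3230584 ÷ 33 ≈ 97896.485.
Standard quotas: Alpha 6.3873, Beta 4.7951, Gamma 7.6856, Delta 6.2553, Epsilon 4.5272, Zeta 3.3495.
Lower quotas: Alpha 6, Beta 4, Gamma 7, Delta 6, Epsilon 4, Zeta 3 (sum 30, leaving 3 seats).
Remainders in descending order: Beta 0.7951, Gamma 0.6856, Epsilon 0.5272, Alpha 0.3873, Zeta 0.3495, Delta 0.2553.
Largest remainders: Beta, Gamma, Epsilon receive the extra seats.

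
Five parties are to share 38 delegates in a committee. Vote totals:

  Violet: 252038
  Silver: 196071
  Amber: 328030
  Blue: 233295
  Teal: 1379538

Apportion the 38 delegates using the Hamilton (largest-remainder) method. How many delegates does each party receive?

The standard divisor is 2388972/38 ≈ 62867.684.
Standard quotas: Violet 4.0090, Silver 3.1188, Amber 5.2178, Blue 3.7109, Teal 21.9435.
Lower quotas: Violet 4, Silver 3, Amber 5, Blue 3, Teal 21 (sum 36, leaving 2 seats).
Remainders in descending order: Teal 0.9435, Blue 0.7109, Amber 0.2178, Silver 0.1188, Violet 0.0090.
Largest remainders: Teal, Blue receive the extra seats.

Violet 4, Silver 3, Amber 5, Blue 4, Teal 22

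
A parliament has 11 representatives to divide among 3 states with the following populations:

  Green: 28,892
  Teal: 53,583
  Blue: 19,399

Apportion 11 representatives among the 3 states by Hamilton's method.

Green 3, Teal 6, Blue 2

The standard divisor is 101874/11 ≈ 9261.273.
Standard quotas: Green 3.1197, Teal 5.7857, Blue 2.0946.
Lower quotas: Green 3, Teal 5, Blue 2 (sum 10, leaving 1 seat).
Remainders in descending order: Teal 0.7857, Green 0.1197, Blue 0.0946.
Largest remainder: Teal receives the extra seat.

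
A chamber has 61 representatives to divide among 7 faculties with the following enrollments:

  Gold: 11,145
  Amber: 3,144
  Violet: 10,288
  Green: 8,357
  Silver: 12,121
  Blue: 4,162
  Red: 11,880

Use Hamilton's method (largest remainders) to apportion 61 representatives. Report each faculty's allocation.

Gold=11, Amber=3, Violet=10, Green=9, Silver=12, Blue=4, Red=12

The standard divisor is 61097/61 ≈ 1001.59.
Standard quotas: Gold 11.1273, Amber 3.1390, Violet 10.2717, Green 8.3437, Silver 12.1018, Blue 4.1554, Red 11.8611.
Lower quotas: Gold 11, Amber 3, Violet 10, Green 8, Silver 12, Blue 4, Red 11 (sum 59, leaving 2 seats).
Remainders in descending order: Red 0.8611, Green 0.3437, Violet 0.2717, Blue 0.1554, Amber 0.1390, Gold 0.1273, Silver 0.1018.
Largest remainders: Red, Green receive the extra seats.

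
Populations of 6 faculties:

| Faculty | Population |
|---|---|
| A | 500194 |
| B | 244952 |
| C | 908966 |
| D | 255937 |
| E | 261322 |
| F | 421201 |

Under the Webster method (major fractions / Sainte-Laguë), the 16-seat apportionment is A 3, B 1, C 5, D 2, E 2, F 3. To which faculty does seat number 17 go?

C

Priority for the next seat is population ÷ (current seats + 0.5).
Priorities: A 142912.571, B 163301.333, C 165266.545, D 102374.800, E 104528.800, F 120343.143.
Highest priority: C.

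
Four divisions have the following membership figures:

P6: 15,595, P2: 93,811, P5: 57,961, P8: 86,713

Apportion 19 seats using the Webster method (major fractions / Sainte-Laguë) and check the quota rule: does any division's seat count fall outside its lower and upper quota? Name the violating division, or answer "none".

none

Standard quotas: P6 1.166, P2 7.015, P5 4.334, P8 6.484.
Webster allocation: P6 1, P2 7, P5 4, P8 7.
Every allocation lies between the lower and upper quota.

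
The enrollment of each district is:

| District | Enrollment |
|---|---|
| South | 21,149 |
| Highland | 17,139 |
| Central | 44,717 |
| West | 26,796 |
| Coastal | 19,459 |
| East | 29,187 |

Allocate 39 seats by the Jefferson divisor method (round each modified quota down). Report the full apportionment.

Standard divisor 158447/39 ≈ 4062.744; standard quotas: South 5.206, Highland 4.219, Central 11.007, West 6.596, Coastal 4.790, East 7.184.
Rounding down gives 5, 4, 11, 6, 4, 7 = 37 seats, so the divisor must be adjusted.
With modified divisor 3800: modified quotas South 5.566, Highland 4.510, Central 11.768, West 7.052, Coastal 5.121, East 7.681.
Rounding down: South 5, Highland 4, Central 11, West 7, Coastal 5, East 7 (total 39).

South=5, Highland=4, Central=11, West=7, Coastal=5, East=7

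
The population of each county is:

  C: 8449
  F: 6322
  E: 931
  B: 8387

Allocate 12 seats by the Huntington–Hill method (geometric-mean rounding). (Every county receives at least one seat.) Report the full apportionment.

With divisor 2155: modified quotas C 3.921, F 2.934, E 0.432, B 3.892.
Geometric-mean thresholds: C √(3·4)=3.464, F √(2·3)=2.449, E (min 1), B √(3·4)=3.464.
Each quota rounded against its threshold gives C 4, F 3, E 1, B 4 (total 12).

C 4, F 3, E 1, B 4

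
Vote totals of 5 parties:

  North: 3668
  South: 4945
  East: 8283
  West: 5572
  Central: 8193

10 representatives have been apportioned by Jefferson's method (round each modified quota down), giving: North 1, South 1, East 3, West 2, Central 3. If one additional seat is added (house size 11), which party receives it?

South

Priority for the next seat is population ÷ (current seats + 1).
Priorities: North 1834.000, South 2472.500, East 2070.750, West 1857.333, Central 2048.250.
Highest priority: South.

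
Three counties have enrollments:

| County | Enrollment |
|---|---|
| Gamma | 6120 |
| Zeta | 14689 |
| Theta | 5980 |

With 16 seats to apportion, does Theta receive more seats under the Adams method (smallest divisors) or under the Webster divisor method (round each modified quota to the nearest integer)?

Adams: Gamma 4, Zeta 8, Theta 4.
Webster: Gamma 4, Zeta 9, Theta 3.
Theta gets 4 under Adams and 3 under Webster.

Adams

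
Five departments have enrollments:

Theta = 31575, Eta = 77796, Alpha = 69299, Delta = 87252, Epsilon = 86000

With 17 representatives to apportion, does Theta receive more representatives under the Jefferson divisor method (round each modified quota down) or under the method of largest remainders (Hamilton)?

Jefferson: Theta 1, Eta 4, Alpha 3, Delta 5, Epsilon 4.
Hamilton: Theta 2, Eta 4, Alpha 3, Delta 4, Epsilon 4.
Theta gets 1 under Jefferson and 2 under Hamilton.

Hamilton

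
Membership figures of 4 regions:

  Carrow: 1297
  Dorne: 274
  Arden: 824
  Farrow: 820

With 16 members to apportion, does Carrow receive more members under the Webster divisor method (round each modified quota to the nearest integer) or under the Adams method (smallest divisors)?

Webster

Webster: Carrow 7, Dorne 1, Arden 4, Farrow 4.
Adams: Carrow 6, Dorne 2, Arden 4, Farrow 4.
Carrow gets 7 under Webster and 6 under Adams.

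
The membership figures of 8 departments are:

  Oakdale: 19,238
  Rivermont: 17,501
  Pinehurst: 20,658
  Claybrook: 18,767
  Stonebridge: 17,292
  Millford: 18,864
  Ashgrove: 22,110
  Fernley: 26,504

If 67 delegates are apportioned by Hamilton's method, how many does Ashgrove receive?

9

The standard divisor is 160934/67 = 2402.
Standard quotas: Oakdale 8.0092, Rivermont 7.2860, Pinehurst 8.6003, Claybrook 7.8131, Stonebridge 7.1990, Millford 7.8535, Ashgrove 9.2048, Fernley 11.0341.
Lower quotas: Oakdale 8, Rivermont 7, Pinehurst 8, Claybrook 7, Stonebridge 7, Millford 7, Ashgrove 9, Fernley 11 (sum 64, leaving 3 seats).
Remainders in descending order: Millford 0.8535, Claybrook 0.8131, Pinehurst 0.6003, Rivermont 0.2860, Ashgrove 0.2048, Stonebridge 0.1990, Fernley 0.0341, Oakdale 0.0092.
The surplus seats go to Millford, Claybrook, Pinehurst.
Ashgrove receives 9.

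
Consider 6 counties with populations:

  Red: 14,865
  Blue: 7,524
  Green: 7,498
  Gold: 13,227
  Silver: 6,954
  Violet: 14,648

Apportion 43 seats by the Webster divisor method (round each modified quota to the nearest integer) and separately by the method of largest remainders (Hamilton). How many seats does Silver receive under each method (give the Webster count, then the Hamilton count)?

Webster: Red 10, Blue 5, Green 5, Gold 9, Silver 5, Violet 9.
Hamilton: Red 10, Blue 5, Green 5, Gold 9, Silver 4, Violet 10.
Silver gets 5 under Webster and 4 under Hamilton.

5 and 4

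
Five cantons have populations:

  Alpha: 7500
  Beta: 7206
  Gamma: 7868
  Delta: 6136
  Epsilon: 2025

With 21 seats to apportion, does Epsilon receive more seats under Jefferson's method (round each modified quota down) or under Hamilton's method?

Jefferson: Alpha 5, Beta 5, Gamma 6, Delta 4, Epsilon 1.
Hamilton: Alpha 5, Beta 5, Gamma 5, Delta 4, Epsilon 2.
Epsilon gets 1 under Jefferson and 2 under Hamilton.

Hamilton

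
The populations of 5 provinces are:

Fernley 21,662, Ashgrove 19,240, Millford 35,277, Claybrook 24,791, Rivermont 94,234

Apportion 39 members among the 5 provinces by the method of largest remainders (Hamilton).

Fernley: 4, Ashgrove: 4, Millford: 7, Claybrook: 5, Rivermont: 19

The standard divisor is 195204/39 ≈ 5005.231.
Standard quotas: Fernley 4.3279, Ashgrove 3.8440, Millford 7.0480, Claybrook 4.9530, Rivermont 18.8271.
Lower quotas: Fernley 4, Ashgrove 3, Millford 7, Claybrook 4, Rivermont 18 (sum 36, leaving 3 seats).
Remainders in descending order: Claybrook 0.9530, Ashgrove 0.8440, Rivermont 0.8271, Fernley 0.3279, Millford 0.0480.
The surplus seats go to Claybrook, Ashgrove, Rivermont.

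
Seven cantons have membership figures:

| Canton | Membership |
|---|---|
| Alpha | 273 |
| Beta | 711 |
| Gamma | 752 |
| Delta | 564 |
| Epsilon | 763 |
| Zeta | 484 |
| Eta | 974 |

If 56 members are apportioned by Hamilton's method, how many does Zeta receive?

The standard divisor is 4521/56 ≈ 80.732.
Standard quotas: Alpha 3.382, Beta 8.807, Gamma 9.315, Delta 6.986, Epsilon 9.451, Zeta 5.995, Eta 12.065.
Lower quotas: Alpha 3, Beta 8, Gamma 9, Delta 6, Epsilon 9, Zeta 5, Eta 12 (sum 52, leaving 4 seats).
Remainders in descending order: Zeta 0.995, Delta 0.986, Beta 0.807, Epsilon 0.451, Alpha 0.382, Gamma 0.315, Eta 0.065.
The surplus seats go to Zeta, Delta, Beta, Epsilon.
Zeta receives 6.

6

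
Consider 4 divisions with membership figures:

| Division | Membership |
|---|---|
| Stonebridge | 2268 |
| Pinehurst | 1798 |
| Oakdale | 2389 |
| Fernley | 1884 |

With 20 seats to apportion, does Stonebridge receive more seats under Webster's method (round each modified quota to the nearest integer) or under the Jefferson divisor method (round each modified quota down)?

Jefferson

Webster: Stonebridge 5, Pinehurst 4, Oakdale 6, Fernley 5.
Jefferson: Stonebridge 6, Pinehurst 4, Oakdale 6, Fernley 4.
Stonebridge gets 5 under Webster and 6 under Jefferson.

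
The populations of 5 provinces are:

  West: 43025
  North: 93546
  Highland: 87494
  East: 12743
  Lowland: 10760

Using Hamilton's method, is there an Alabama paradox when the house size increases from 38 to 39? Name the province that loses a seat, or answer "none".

At 38 seats: West 7, North 14, Highland 13, East 2, Lowland 2.
At 39 seats: West 7, North 15, Highland 14, East 2, Lowland 1.
Lowland drops from 2 to 1.

Lowland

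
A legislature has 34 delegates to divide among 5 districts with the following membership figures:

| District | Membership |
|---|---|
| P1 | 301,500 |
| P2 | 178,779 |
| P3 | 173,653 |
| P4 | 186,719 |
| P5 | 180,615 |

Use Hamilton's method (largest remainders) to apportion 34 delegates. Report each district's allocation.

Standard divisor: 1021266 ÷ 34 ≈ 30037.235.
Standard quotas: P1 10.0375, P2 5.9519, P3 5.7813, P4 6.2163, P5 6.0130.
Lower quotas: P1 10, P2 5, P3 5, P4 6, P5 6 (sum 32, leaving 2 seats).
Remainders in descending order: P2 0.9519, P3 0.7813, P4 0.2163, P1 0.0375, P5 0.0130.
The surplus seats go to P2, P3.

P1: 10, P2: 6, P3: 6, P4: 6, P5: 6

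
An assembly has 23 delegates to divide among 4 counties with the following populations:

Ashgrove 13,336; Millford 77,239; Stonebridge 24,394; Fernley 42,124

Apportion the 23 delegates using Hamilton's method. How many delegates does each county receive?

The standard divisor is 157093/23 ≈ 6830.13.
Standard quotas: Ashgrove 1.9525, Millford 11.3086, Stonebridge 3.5715, Fernley 6.1674.
Lower quotas: Ashgrove 1, Millford 11, Stonebridge 3, Fernley 6 (sum 21, leaving 2 seats).
Remainders in descending order: Ashgrove 0.9525, Stonebridge 0.5715, Millford 0.3086, Fernley 0.1674.
The surplus seats go to Ashgrove, Stonebridge.

Ashgrove=2, Millford=11, Stonebridge=4, Fernley=6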